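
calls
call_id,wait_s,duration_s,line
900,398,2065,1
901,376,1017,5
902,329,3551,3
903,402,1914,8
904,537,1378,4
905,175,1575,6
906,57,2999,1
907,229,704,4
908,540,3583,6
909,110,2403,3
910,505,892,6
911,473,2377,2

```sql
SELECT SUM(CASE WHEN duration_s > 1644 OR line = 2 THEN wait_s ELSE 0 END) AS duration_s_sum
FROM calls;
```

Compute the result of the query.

2309

call_id=900: ✓ → 398
call_id=901: ✗
call_id=902: ✓ → 329
call_id=903: ✓ → 402
call_id=904: ✗
call_id=905: ✗
call_id=906: ✓ → 57
call_id=907: ✗
call_id=908: ✓ → 540
call_id=909: ✓ → 110
call_id=910: ✗
call_id=911: ✓ → 473
duration_s_sum = 398 + 329 + 402 + 57 + 540 + 110 + 473 = 2309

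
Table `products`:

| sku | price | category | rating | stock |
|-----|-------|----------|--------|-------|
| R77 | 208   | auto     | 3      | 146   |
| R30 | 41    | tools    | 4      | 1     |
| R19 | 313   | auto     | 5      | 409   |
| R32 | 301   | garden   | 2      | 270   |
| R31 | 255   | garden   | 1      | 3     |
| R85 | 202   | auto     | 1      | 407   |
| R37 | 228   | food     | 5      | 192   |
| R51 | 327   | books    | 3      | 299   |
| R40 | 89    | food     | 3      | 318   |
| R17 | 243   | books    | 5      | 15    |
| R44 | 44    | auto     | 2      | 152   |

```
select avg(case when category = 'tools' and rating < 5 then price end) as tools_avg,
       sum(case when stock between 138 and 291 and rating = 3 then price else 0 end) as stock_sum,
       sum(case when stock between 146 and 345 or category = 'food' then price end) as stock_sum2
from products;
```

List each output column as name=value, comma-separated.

[tools_avg: category = 'tools' and rating < 5]
sku=R77: ✗
sku=R30: ✓ → 41
sku=R19: ✗
sku=R32: ✗
sku=R31: ✗
sku=R85: ✗
sku=R37: ✗
sku=R51: ✗
sku=R40: ✗
sku=R17: ✗
sku=R44: ✗
tools_avg = 41
—
[stock_sum: stock between 138 and 291 and rating = 3]
sku=R77: ✓ → 208
sku=R30: ✗
sku=R19: ✗
sku=R32: ✗
sku=R31: ✗
sku=R85: ✗
sku=R37: ✗
sku=R51: ✗
sku=R40: ✗
sku=R17: ✗
sku=R44: ✗
stock_sum = 208
—
[stock_sum2: stock between 146 and 345 or category = 'food']
sku=R77: ✓ → 208
sku=R30: ✗
sku=R19: ✗
sku=R32: ✓ → 301
sku=R31: ✗
sku=R85: ✗
sku=R37: ✓ → 228
sku=R51: ✓ → 327
sku=R40: ✓ → 89
sku=R17: ✗
sku=R44: ✓ → 44
stock_sum2 = 208 + 301 + 228 + 327 + 89 + 44 = 1197

tools_avg=41, stock_sum=208, stock_sum2=1197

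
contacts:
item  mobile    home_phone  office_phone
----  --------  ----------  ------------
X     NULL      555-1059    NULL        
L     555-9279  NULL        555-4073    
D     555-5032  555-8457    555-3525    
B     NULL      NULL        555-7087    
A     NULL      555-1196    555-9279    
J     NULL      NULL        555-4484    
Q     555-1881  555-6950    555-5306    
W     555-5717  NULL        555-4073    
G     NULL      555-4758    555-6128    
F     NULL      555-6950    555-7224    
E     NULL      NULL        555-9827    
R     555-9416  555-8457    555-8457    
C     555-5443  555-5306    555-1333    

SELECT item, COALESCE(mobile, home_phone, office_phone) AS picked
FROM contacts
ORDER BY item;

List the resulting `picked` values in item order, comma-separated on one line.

555-1196, 555-7087, 555-5443, 555-5032, 555-9827, 555-6950, 555-4758, 555-4484, 555-9279, 555-1881, 555-9416, 555-5717, 555-1059

item=A: mobile=NULL, home_phone=555-1196 → 555-1196
item=B: mobile=NULL, home_phone=NULL, office_phone=555-7087 → 555-7087
item=C: mobile=555-5443 → 555-5443
item=D: mobile=555-5032 → 555-5032
item=E: mobile=NULL, home_phone=NULL, office_phone=555-9827 → 555-9827
item=F: mobile=NULL, home_phone=555-6950 → 555-6950
item=G: mobile=NULL, home_phone=555-4758 → 555-4758
item=J: mobile=NULL, home_phone=NULL, office_phone=555-4484 → 555-4484
item=L: mobile=555-9279 → 555-9279
item=Q: mobile=555-1881 → 555-1881
item=R: mobile=555-9416 → 555-9416
item=W: mobile=555-5717 → 555-5717
item=X: mobile=NULL, home_phone=555-1059 → 555-1059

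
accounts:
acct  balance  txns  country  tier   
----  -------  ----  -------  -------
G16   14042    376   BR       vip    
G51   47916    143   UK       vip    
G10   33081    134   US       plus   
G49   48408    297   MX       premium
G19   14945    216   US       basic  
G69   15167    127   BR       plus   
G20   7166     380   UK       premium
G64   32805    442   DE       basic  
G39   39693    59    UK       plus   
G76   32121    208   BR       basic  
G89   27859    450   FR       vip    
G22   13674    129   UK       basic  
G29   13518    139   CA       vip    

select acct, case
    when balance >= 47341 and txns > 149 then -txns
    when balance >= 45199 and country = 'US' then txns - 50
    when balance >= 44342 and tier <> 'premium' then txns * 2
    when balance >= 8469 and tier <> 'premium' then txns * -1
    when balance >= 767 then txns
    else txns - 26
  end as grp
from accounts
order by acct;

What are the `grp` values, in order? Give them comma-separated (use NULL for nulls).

-134, -376, -216, 380, -129, -139, -59, -297, 286, -442, -127, -208, -450

acct=G10: balance >= 8469 and tier <> 'premium' → -134
acct=G16: balance >= 8469 and tier <> 'premium' → -376
acct=G19: balance >= 8469 and tier <> 'premium' → -216
acct=G20: balance >= 767 → 380
acct=G22: balance >= 8469 and tier <> 'premium' → -129
acct=G29: balance >= 8469 and tier <> 'premium' → -139
acct=G39: balance >= 8469 and tier <> 'premium' → -59
acct=G49: balance >= 47341 and txns > 149 → -297
acct=G51: balance >= 44342 and tier <> 'premium' → 286
acct=G64: balance >= 8469 and tier <> 'premium' → -442
acct=G69: balance >= 8469 and tier <> 'premium' → -127
acct=G76: balance >= 8469 and tier <> 'premium' → -208
acct=G89: balance >= 8469 and tier <> 'premium' → -450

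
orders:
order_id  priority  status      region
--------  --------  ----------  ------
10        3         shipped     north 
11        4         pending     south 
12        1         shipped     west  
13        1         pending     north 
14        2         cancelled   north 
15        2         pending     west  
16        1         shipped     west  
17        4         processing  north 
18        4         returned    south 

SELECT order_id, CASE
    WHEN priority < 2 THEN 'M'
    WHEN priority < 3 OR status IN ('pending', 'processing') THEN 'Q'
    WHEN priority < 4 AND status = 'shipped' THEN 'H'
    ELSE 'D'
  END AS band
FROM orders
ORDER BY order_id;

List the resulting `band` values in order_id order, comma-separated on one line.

H, Q, M, M, Q, Q, M, Q, D

order_id=10: priority < 4 AND status = 'shipped' → H
order_id=11: priority < 3 OR status IN ('pending', 'processing') → Q
order_id=12: priority < 2 → M
order_id=13: priority < 2 → M
order_id=14: priority < 3 OR status IN ('pending', 'processing') → Q
order_id=15: priority < 3 OR status IN ('pending', 'processing') → Q
order_id=16: priority < 2 → M
order_id=17: priority < 3 OR status IN ('pending', 'processing') → Q
order_id=18: ELSE → D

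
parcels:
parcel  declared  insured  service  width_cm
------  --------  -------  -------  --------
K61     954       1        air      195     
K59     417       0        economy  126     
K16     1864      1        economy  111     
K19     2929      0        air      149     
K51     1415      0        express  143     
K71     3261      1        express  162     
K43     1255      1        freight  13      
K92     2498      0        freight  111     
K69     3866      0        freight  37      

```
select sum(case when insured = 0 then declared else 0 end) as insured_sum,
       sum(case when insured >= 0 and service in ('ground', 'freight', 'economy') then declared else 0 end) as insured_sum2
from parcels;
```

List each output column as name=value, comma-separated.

insured_sum=11125, insured_sum2=9900

[insured_sum: insured = 0]
parcel=K61: ✗
parcel=K59: ✓ → 417
parcel=K16: ✗
parcel=K19: ✓ → 2929
parcel=K51: ✓ → 1415
parcel=K71: ✗
parcel=K43: ✗
parcel=K92: ✓ → 2498
parcel=K69: ✓ → 3866
insured_sum = 417 + 2929 + 1415 + 2498 + 3866 = 11125
—
[insured_sum2: insured >= 0 and service in ('ground', 'freight', 'economy')]
parcel=K61: ✗
parcel=K59: ✓ → 417
parcel=K16: ✓ → 1864
parcel=K19: ✗
parcel=K51: ✗
parcel=K71: ✗
parcel=K43: ✓ → 1255
parcel=K92: ✓ → 2498
parcel=K69: ✓ → 3866
insured_sum2 = 417 + 1864 + 1255 + 2498 + 3866 = 9900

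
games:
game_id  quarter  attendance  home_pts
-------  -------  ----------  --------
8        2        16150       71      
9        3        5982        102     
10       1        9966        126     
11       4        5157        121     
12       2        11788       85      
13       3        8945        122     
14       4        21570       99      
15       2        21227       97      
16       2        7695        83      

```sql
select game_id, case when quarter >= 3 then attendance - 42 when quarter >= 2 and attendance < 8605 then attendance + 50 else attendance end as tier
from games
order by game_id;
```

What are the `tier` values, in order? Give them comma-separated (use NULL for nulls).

game_id=8: ELSE → 16150
game_id=9: quarter >= 3 → 5940
game_id=10: ELSE → 9966
game_id=11: quarter >= 3 → 5115
game_id=12: ELSE → 11788
game_id=13: quarter >= 3 → 8903
game_id=14: quarter >= 3 → 21528
game_id=15: ELSE → 21227
game_id=16: quarter >= 2 and attendance < 8605 → 7745

16150, 5940, 9966, 5115, 11788, 8903, 21528, 21227, 7745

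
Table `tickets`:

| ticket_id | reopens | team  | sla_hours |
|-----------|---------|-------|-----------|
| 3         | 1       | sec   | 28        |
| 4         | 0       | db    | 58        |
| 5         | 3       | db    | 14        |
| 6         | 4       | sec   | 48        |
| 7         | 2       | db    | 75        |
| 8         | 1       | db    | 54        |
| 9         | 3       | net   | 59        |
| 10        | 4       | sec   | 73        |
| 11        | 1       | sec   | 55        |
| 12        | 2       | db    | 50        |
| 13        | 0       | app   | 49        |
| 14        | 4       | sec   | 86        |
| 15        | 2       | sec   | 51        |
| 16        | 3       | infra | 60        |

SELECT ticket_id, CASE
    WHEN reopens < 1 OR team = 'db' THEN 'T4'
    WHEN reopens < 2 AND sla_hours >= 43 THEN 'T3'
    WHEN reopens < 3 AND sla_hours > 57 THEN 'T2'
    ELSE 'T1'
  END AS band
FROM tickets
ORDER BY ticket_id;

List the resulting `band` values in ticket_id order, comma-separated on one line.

ticket_id=3: ELSE → T1
ticket_id=4: reopens < 1 OR team = 'db' → T4
ticket_id=5: reopens < 1 OR team = 'db' → T4
ticket_id=6: ELSE → T1
ticket_id=7: reopens < 1 OR team = 'db' → T4
ticket_id=8: reopens < 1 OR team = 'db' → T4
ticket_id=9: ELSE → T1
ticket_id=10: ELSE → T1
ticket_id=11: reopens < 2 AND sla_hours >= 43 → T3
ticket_id=12: reopens < 1 OR team = 'db' → T4
ticket_id=13: reopens < 1 OR team = 'db' → T4
ticket_id=14: ELSE → T1
ticket_id=15: ELSE → T1
ticket_id=16: ELSE → T1

T1, T4, T4, T1, T4, T4, T1, T1, T3, T4, T4, T1, T1, T1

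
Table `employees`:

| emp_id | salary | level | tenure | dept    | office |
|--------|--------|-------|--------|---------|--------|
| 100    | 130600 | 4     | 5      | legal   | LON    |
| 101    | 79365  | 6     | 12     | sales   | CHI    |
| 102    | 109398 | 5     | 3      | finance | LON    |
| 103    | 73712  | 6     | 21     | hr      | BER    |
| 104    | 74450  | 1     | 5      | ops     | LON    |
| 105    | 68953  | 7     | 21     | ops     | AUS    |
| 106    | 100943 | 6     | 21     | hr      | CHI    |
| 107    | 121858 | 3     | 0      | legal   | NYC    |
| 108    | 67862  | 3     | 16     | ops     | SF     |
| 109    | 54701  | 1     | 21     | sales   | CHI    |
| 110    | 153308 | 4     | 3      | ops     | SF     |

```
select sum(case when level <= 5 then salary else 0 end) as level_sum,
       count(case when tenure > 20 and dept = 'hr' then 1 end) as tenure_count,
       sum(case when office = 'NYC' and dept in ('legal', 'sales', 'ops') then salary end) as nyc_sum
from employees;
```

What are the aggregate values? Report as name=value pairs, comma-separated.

level_sum=712177, tenure_count=2, nyc_sum=121858

[level_sum: level <= 5]
emp_id=100: ✓ → 130600
emp_id=101: ✗
emp_id=102: ✓ → 109398
emp_id=103: ✗
emp_id=104: ✓ → 74450
emp_id=105: ✗
emp_id=106: ✗
emp_id=107: ✓ → 121858
emp_id=108: ✓ → 67862
emp_id=109: ✓ → 54701
emp_id=110: ✓ → 153308
level_sum = 130600 + 109398 + 74450 + 121858 + 67862 + 54701 + 153308 = 712177
—
[tenure_count: tenure > 20 and dept = 'hr']
emp_id=100: ✗
emp_id=101: ✗
emp_id=102: ✗
emp_id=103: ✓ → 1
emp_id=104: ✗
emp_id=105: ✗
emp_id=106: ✓ → 1
emp_id=107: ✗
emp_id=108: ✗
emp_id=109: ✗
emp_id=110: ✗
tenure_count = COUNT(1, 1) = 2
—
[nyc_sum: office = 'NYC' and dept in ('legal', 'sales', 'ops')]
emp_id=100: ✗
emp_id=101: ✗
emp_id=102: ✗
emp_id=103: ✗
emp_id=104: ✗
emp_id=105: ✗
emp_id=106: ✗
emp_id=107: ✓ → 121858
emp_id=108: ✗
emp_id=109: ✗
emp_id=110: ✗
nyc_sum = 121858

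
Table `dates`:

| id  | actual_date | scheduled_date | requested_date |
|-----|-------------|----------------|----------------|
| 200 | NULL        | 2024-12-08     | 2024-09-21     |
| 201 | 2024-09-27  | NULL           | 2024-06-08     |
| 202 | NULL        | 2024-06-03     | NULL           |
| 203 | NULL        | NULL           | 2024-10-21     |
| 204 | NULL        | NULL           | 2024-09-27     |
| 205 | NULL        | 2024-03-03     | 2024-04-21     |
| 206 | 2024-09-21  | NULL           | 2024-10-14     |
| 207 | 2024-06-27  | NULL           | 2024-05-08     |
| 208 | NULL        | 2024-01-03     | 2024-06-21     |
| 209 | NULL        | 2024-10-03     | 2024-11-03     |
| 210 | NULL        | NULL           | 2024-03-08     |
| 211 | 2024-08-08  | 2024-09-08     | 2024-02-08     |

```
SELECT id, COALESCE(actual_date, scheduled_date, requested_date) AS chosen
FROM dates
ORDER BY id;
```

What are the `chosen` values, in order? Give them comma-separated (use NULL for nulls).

2024-12-08, 2024-09-27, 2024-06-03, 2024-10-21, 2024-09-27, 2024-03-03, 2024-09-21, 2024-06-27, 2024-01-03, 2024-10-03, 2024-03-08, 2024-08-08

id=200: actual_date=NULL, scheduled_date=2024-12-08 → 2024-12-08
id=201: actual_date=2024-09-27 → 2024-09-27
id=202: actual_date=NULL, scheduled_date=2024-06-03 → 2024-06-03
id=203: actual_date=NULL, scheduled_date=NULL, requested_date=2024-10-21 → 2024-10-21
id=204: actual_date=NULL, scheduled_date=NULL, requested_date=2024-09-27 → 2024-09-27
id=205: actual_date=NULL, scheduled_date=2024-03-03 → 2024-03-03
id=206: actual_date=2024-09-21 → 2024-09-21
id=207: actual_date=2024-06-27 → 2024-06-27
id=208: actual_date=NULL, scheduled_date=2024-01-03 → 2024-01-03
id=209: actual_date=NULL, scheduled_date=2024-10-03 → 2024-10-03
id=210: actual_date=NULL, scheduled_date=NULL, requested_date=2024-03-08 → 2024-03-08
id=211: actual_date=2024-08-08 → 2024-08-08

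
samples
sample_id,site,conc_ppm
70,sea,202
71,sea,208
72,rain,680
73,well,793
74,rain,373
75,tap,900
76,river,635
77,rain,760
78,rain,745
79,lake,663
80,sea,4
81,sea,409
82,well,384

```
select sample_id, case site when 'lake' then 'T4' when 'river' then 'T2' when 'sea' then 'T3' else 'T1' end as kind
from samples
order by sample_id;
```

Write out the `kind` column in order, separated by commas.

sample_id=70: site='sea' → T3
sample_id=71: site='sea' → T3
sample_id=72: ELSE → T1
sample_id=73: ELSE → T1
sample_id=74: ELSE → T1
sample_id=75: ELSE → T1
sample_id=76: site='river' → T2
sample_id=77: ELSE → T1
sample_id=78: ELSE → T1
sample_id=79: site='lake' → T4
sample_id=80: site='sea' → T3
sample_id=81: site='sea' → T3
sample_id=82: ELSE → T1

T3, T3, T1, T1, T1, T1, T2, T1, T1, T4, T3, T3, T1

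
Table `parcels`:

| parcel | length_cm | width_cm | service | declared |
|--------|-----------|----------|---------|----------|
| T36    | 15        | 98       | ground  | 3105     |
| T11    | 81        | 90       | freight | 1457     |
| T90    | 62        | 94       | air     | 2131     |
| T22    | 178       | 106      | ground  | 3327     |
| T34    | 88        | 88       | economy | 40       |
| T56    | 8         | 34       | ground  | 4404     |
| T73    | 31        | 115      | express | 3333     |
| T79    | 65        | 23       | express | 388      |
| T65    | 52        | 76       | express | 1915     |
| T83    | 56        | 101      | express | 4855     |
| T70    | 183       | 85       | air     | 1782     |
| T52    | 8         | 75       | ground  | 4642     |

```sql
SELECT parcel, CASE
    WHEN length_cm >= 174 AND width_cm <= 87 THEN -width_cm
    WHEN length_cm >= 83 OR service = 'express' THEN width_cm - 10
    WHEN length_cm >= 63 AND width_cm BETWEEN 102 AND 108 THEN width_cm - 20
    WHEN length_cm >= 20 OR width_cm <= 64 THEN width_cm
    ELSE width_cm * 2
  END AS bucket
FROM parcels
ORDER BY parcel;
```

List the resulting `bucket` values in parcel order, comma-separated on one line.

90, 96, 78, 196, 150, 34, 66, -85, 105, 13, 91, 94

parcel=T11: length_cm >= 20 OR width_cm <= 64 → 90
parcel=T22: length_cm >= 83 OR service = 'express' → 96
parcel=T34: length_cm >= 83 OR service = 'express' → 78
parcel=T36: ELSE → 196
parcel=T52: ELSE → 150
parcel=T56: length_cm >= 20 OR width_cm <= 64 → 34
parcel=T65: length_cm >= 83 OR service = 'express' → 66
parcel=T70: length_cm >= 174 AND width_cm <= 87 → -85
parcel=T73: length_cm >= 83 OR service = 'express' → 105
parcel=T79: length_cm >= 83 OR service = 'express' → 13
parcel=T83: length_cm >= 83 OR service = 'express' → 91
parcel=T90: length_cm >= 20 OR width_cm <= 64 → 94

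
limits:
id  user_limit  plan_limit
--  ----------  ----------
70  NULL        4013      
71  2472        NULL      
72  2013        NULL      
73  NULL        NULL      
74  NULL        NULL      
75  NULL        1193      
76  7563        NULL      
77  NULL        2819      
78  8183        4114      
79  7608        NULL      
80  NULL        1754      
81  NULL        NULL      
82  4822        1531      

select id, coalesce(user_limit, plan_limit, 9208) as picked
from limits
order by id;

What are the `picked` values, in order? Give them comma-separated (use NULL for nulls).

id=70: user_limit=NULL, plan_limit=4013 → 4013
id=71: user_limit=2472 → 2472
id=72: user_limit=2013 → 2013
id=73: user_limit=NULL, plan_limit=NULL, → literal 9208 → 9208
id=74: user_limit=NULL, plan_limit=NULL, → literal 9208 → 9208
id=75: user_limit=NULL, plan_limit=1193 → 1193
id=76: user_limit=7563 → 7563
id=77: user_limit=NULL, plan_limit=2819 → 2819
id=78: user_limit=8183 → 8183
id=79: user_limit=7608 → 7608
id=80: user_limit=NULL, plan_limit=1754 → 1754
id=81: user_limit=NULL, plan_limit=NULL, → literal 9208 → 9208
id=82: user_limit=4822 → 4822

4013, 2472, 2013, 9208, 9208, 1193, 7563, 2819, 8183, 7608, 1754, 9208, 4822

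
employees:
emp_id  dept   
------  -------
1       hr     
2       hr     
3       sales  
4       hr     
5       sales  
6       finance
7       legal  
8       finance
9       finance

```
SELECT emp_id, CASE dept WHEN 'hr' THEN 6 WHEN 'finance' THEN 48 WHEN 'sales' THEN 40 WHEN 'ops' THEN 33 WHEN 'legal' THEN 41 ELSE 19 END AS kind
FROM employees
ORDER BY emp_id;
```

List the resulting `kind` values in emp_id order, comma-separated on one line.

6, 6, 40, 6, 40, 48, 41, 48, 48

emp_id=1: dept='hr' → 6
emp_id=2: dept='hr' → 6
emp_id=3: dept='sales' → 40
emp_id=4: dept='hr' → 6
emp_id=5: dept='sales' → 40
emp_id=6: dept='finance' → 48
emp_id=7: dept='legal' → 41
emp_id=8: dept='finance' → 48
emp_id=9: dept='finance' → 48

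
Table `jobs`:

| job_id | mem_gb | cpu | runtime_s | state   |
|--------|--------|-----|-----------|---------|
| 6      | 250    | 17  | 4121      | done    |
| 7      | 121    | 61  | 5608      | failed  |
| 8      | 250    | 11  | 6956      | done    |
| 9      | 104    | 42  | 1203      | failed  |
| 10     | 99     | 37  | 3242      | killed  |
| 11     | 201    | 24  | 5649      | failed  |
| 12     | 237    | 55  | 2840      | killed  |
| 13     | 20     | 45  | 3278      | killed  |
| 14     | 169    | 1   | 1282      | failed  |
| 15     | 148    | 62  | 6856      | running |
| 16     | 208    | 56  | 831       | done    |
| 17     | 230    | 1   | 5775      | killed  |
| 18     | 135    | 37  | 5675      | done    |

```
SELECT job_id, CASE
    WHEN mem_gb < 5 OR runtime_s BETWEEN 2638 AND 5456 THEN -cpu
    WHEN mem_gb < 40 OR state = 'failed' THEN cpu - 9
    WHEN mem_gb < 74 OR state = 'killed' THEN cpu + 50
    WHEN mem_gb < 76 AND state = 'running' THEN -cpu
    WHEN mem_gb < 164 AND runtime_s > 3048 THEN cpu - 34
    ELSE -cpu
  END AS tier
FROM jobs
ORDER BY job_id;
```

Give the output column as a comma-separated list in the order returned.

job_id=6: mem_gb < 5 OR runtime_s BETWEEN 2638 AND 5456 → -17
job_id=7: mem_gb < 40 OR state = 'failed' → 52
job_id=8: ELSE → -11
job_id=9: mem_gb < 40 OR state = 'failed' → 33
job_id=10: mem_gb < 5 OR runtime_s BETWEEN 2638 AND 5456 → -37
job_id=11: mem_gb < 40 OR state = 'failed' → 15
job_id=12: mem_gb < 5 OR runtime_s BETWEEN 2638 AND 5456 → -55
job_id=13: mem_gb < 5 OR runtime_s BETWEEN 2638 AND 5456 → -45
job_id=14: mem_gb < 40 OR state = 'failed' → -8
job_id=15: mem_gb < 164 AND runtime_s > 3048 → 28
job_id=16: ELSE → -56
job_id=17: mem_gb < 74 OR state = 'killed' → 51
job_id=18: mem_gb < 164 AND runtime_s > 3048 → 3

-17, 52, -11, 33, -37, 15, -55, -45, -8, 28, -56, 51, 3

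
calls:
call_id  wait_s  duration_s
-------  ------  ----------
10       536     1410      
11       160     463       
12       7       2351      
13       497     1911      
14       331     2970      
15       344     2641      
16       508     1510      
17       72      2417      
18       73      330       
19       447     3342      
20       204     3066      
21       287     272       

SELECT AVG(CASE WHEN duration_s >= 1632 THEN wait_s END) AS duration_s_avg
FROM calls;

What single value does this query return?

call_id=10: ✗
call_id=11: ✗
call_id=12: ✓ → 7
call_id=13: ✓ → 497
call_id=14: ✓ → 331
call_id=15: ✓ → 344
call_id=16: ✗
call_id=17: ✓ → 72
call_id=18: ✗
call_id=19: ✓ → 447
call_id=20: ✓ → 204
call_id=21: ✗
duration_s_avg = (7 + 497 + 331 + 344 + 72 + 447 + 204) / 7 = 271.7142857143

271.7142857143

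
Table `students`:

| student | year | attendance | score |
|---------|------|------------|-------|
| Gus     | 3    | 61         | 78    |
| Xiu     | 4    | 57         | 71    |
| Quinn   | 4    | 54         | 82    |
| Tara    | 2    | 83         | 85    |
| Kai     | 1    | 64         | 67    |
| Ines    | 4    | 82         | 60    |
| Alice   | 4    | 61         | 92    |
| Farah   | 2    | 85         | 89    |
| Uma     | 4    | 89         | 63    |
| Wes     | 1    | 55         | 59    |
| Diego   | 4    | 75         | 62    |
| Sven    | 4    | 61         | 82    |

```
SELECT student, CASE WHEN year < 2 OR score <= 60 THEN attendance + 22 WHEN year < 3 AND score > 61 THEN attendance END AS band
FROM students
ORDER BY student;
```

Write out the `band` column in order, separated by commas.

NULL, NULL, 85, NULL, 104, 86, NULL, NULL, 83, NULL, 77, NULL

student=Alice: (no match → NULL) → NULL
student=Diego: (no match → NULL) → NULL
student=Farah: year < 3 AND score > 61 → 85
student=Gus: (no match → NULL) → NULL
student=Ines: year < 2 OR score <= 60 → 104
student=Kai: year < 2 OR score <= 60 → 86
student=Quinn: (no match → NULL) → NULL
student=Sven: (no match → NULL) → NULL
student=Tara: year < 3 AND score > 61 → 83
student=Uma: (no match → NULL) → NULL
student=Wes: year < 2 OR score <= 60 → 77
student=Xiu: (no match → NULL) → NULL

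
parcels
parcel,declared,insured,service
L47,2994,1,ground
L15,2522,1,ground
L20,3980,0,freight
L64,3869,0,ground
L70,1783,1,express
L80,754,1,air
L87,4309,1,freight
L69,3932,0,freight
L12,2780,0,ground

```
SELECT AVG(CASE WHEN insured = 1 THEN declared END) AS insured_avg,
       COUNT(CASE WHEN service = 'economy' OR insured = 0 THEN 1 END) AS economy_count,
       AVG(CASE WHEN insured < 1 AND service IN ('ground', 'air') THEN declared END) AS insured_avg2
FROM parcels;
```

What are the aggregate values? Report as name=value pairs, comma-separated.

[insured_avg: insured = 1]
parcel=L47: ✓ → 2994
parcel=L15: ✓ → 2522
parcel=L20: ✗
parcel=L64: ✗
parcel=L70: ✓ → 1783
parcel=L80: ✓ → 754
parcel=L87: ✓ → 4309
parcel=L69: ✗
parcel=L12: ✗
insured_avg = (2994 + 2522 + 1783 + 754 + 4309) / 5 = 2472.4
—
[economy_count: service = 'economy' OR insured = 0]
parcel=L47: ✗
parcel=L15: ✗
parcel=L20: ✓ → 1
parcel=L64: ✓ → 1
parcel=L70: ✗
parcel=L80: ✗
parcel=L87: ✗
parcel=L69: ✓ → 1
parcel=L12: ✓ → 1
economy_count = COUNT(1, 1, 1, 1) = 4
—
[insured_avg2: insured < 1 AND service IN ('ground', 'air')]
parcel=L47: ✗
parcel=L15: ✗
parcel=L20: ✗
parcel=L64: ✓ → 3869
parcel=L70: ✗
parcel=L80: ✗
parcel=L87: ✗
parcel=L69: ✗
parcel=L12: ✓ → 2780
insured_avg2 = (3869 + 2780) / 2 = 3324.5

insured_avg=2472.4, economy_count=4, insured_avg2=3324.5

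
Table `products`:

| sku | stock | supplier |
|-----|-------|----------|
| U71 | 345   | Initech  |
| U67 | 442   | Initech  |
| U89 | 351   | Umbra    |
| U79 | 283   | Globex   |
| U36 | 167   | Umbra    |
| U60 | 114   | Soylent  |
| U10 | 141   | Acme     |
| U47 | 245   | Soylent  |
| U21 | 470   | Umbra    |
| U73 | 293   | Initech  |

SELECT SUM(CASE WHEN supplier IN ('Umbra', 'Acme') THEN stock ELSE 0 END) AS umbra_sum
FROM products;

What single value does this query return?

1129

sku=U71: ✗
sku=U67: ✗
sku=U89: ✓ → 351
sku=U79: ✗
sku=U36: ✓ → 167
sku=U60: ✗
sku=U10: ✓ → 141
sku=U47: ✗
sku=U21: ✓ → 470
sku=U73: ✗
umbra_sum = 351 + 167 + 141 + 470 = 1129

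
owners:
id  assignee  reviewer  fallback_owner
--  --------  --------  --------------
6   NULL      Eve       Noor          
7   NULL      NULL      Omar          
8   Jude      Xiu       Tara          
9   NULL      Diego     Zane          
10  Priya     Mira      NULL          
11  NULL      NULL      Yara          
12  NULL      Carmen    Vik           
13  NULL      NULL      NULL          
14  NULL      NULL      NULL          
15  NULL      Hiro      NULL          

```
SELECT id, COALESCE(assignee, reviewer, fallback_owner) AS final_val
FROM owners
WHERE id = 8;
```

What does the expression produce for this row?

id = 8: assignee=Jude, reviewer=Xiu, fallback_owner=Tara.
assignee=Jude → Jude

Jude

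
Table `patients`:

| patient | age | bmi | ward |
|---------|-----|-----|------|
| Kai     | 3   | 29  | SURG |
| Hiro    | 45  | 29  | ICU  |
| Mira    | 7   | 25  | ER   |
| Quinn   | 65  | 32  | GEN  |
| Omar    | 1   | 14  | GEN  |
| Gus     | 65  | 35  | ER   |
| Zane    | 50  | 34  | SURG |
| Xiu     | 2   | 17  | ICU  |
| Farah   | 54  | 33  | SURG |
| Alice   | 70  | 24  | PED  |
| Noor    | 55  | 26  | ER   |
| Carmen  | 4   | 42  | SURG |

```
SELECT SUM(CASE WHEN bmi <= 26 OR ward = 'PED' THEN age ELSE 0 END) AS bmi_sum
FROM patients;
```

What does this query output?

patient=Kai: ✗
patient=Hiro: ✗
patient=Mira: ✓ → 7
patient=Quinn: ✗
patient=Omar: ✓ → 1
patient=Gus: ✗
patient=Zane: ✗
patient=Xiu: ✓ → 2
patient=Farah: ✗
patient=Alice: ✓ → 70
patient=Noor: ✓ → 55
patient=Carmen: ✗
bmi_sum = 7 + 1 + 2 + 70 + 55 = 135

135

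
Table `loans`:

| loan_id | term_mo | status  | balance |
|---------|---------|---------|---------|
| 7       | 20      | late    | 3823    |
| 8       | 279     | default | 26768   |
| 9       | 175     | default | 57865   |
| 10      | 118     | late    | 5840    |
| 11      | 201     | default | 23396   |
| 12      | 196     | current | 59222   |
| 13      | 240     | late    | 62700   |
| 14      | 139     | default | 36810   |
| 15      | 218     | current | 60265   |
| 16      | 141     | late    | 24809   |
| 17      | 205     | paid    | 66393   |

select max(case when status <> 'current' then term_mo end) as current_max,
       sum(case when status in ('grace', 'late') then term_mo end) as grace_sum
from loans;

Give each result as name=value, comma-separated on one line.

current_max=279, grace_sum=519

[current_max: status <> 'current']
loan_id=7: ✓ → 20
loan_id=8: ✓ → 279
loan_id=9: ✓ → 175
loan_id=10: ✓ → 118
loan_id=11: ✓ → 201
loan_id=12: ✗
loan_id=13: ✓ → 240
loan_id=14: ✓ → 139
loan_id=15: ✗
loan_id=16: ✓ → 141
loan_id=17: ✓ → 205
current_max = MAX(20, 279, 175, 118, 201, 240, 139, 141, 205) = 279
—
[grace_sum: status in ('grace', 'late')]
loan_id=7: ✓ → 20
loan_id=8: ✗
loan_id=9: ✗
loan_id=10: ✓ → 118
loan_id=11: ✗
loan_id=12: ✗
loan_id=13: ✓ → 240
loan_id=14: ✗
loan_id=15: ✗
loan_id=16: ✓ → 141
loan_id=17: ✗
grace_sum = 20 + 118 + 240 + 141 = 519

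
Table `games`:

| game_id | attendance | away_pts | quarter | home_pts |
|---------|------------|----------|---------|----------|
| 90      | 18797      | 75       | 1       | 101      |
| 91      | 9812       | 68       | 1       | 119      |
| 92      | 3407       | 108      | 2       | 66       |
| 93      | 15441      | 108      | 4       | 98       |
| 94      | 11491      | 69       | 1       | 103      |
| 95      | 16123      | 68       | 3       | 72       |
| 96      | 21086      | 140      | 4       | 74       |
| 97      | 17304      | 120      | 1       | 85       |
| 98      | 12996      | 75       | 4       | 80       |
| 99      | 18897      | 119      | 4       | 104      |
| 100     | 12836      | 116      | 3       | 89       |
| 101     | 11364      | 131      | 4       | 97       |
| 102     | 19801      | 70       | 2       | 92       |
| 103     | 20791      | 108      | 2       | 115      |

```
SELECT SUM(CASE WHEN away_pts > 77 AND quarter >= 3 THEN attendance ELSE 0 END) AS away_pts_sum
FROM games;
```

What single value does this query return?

79624

game_id=90: ✗
game_id=91: ✗
game_id=92: ✗
game_id=93: ✓ → 15441
game_id=94: ✗
game_id=95: ✗
game_id=96: ✓ → 21086
game_id=97: ✗
game_id=98: ✗
game_id=99: ✓ → 18897
game_id=100: ✓ → 12836
game_id=101: ✓ → 11364
game_id=102: ✗
game_id=103: ✗
away_pts_sum = 15441 + 21086 + 18897 + 12836 + 11364 = 79624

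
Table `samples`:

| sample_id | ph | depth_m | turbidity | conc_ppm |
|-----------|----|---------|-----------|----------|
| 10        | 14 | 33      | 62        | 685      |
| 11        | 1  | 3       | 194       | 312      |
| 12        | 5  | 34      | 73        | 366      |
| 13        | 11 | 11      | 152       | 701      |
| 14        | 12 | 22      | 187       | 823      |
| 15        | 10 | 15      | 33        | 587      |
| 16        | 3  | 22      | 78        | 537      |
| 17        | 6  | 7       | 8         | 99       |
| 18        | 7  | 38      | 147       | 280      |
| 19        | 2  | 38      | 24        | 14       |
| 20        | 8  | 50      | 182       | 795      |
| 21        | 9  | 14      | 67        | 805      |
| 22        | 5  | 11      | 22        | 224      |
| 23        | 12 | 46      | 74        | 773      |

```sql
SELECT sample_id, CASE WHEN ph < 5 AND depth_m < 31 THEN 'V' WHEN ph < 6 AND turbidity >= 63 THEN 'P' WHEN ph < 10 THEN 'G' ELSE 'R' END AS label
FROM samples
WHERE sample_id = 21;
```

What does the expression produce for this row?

G

sample_id = 21: ph=9, depth_m=14, turbidity=67, conc_ppm=805.
ph < 5 AND depth_m < 31 → false
ph < 6 AND turbidity >= 63 → false
ph < 10 → true → G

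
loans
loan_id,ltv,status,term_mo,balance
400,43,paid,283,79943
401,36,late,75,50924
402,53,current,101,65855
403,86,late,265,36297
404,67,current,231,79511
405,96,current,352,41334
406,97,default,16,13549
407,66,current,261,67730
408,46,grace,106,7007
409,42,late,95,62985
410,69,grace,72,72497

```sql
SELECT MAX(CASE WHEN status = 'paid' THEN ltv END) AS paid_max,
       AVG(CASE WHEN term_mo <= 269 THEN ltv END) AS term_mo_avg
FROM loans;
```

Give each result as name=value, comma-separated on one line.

[paid_max: status = 'paid']
loan_id=400: ✓ → 43
loan_id=401: ✗
loan_id=402: ✗
loan_id=403: ✗
loan_id=404: ✗
loan_id=405: ✗
loan_id=406: ✗
loan_id=407: ✗
loan_id=408: ✗
loan_id=409: ✗
loan_id=410: ✗
paid_max = MAX(43) = 43
—
[term_mo_avg: term_mo <= 269]
loan_id=400: ✗
loan_id=401: ✓ → 36
loan_id=402: ✓ → 53
loan_id=403: ✓ → 86
loan_id=404: ✓ → 67
loan_id=405: ✗
loan_id=406: ✓ → 97
loan_id=407: ✓ → 66
loan_id=408: ✓ → 46
loan_id=409: ✓ → 42
loan_id=410: ✓ → 69
term_mo_avg = (36 + 53 + 86 + 67 + 97 + 66 + 46 + 42 + 69) / 9 = 62.4444444444

paid_max=43, term_mo_avg=62.4444444444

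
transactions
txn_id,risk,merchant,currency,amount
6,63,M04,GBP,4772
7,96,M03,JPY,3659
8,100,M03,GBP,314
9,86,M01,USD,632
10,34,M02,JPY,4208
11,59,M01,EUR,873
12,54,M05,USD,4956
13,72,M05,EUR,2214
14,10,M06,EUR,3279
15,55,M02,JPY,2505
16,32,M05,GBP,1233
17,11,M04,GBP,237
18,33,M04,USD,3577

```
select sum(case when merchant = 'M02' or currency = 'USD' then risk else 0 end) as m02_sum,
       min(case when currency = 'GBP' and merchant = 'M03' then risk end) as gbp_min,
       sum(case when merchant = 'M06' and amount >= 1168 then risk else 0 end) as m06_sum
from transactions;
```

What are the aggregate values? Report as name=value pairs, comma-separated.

[m02_sum: merchant = 'M02' or currency = 'USD']
txn_id=6: ✗
txn_id=7: ✗
txn_id=8: ✗
txn_id=9: ✓ → 86
txn_id=10: ✓ → 34
txn_id=11: ✗
txn_id=12: ✓ → 54
txn_id=13: ✗
txn_id=14: ✗
txn_id=15: ✓ → 55
txn_id=16: ✗
txn_id=17: ✗
txn_id=18: ✓ → 33
m02_sum = 86 + 34 + 54 + 55 + 33 = 262
—
[gbp_min: currency = 'GBP' and merchant = 'M03']
txn_id=6: ✗
txn_id=7: ✗
txn_id=8: ✓ → 100
txn_id=9: ✗
txn_id=10: ✗
txn_id=11: ✗
txn_id=12: ✗
txn_id=13: ✗
txn_id=14: ✗
txn_id=15: ✗
txn_id=16: ✗
txn_id=17: ✗
txn_id=18: ✗
gbp_min = MIN(100) = 100
—
[m06_sum: merchant = 'M06' and amount >= 1168]
txn_id=6: ✗
txn_id=7: ✗
txn_id=8: ✗
txn_id=9: ✗
txn_id=10: ✗
txn_id=11: ✗
txn_id=12: ✗
txn_id=13: ✗
txn_id=14: ✓ → 10
txn_id=15: ✗
txn_id=16: ✗
txn_id=17: ✗
txn_id=18: ✗
m06_sum = 10

m02_sum=262, gbp_min=100, m06_sum=10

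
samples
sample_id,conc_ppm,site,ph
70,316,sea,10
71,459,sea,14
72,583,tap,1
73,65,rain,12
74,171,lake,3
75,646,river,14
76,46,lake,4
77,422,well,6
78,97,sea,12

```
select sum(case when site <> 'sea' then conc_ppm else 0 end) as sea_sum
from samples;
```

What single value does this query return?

sample_id=70: ✗
sample_id=71: ✗
sample_id=72: ✓ → 583
sample_id=73: ✓ → 65
sample_id=74: ✓ → 171
sample_id=75: ✓ → 646
sample_id=76: ✓ → 46
sample_id=77: ✓ → 422
sample_id=78: ✗
sea_sum = 583 + 65 + 171 + 646 + 46 + 422 = 1933

1933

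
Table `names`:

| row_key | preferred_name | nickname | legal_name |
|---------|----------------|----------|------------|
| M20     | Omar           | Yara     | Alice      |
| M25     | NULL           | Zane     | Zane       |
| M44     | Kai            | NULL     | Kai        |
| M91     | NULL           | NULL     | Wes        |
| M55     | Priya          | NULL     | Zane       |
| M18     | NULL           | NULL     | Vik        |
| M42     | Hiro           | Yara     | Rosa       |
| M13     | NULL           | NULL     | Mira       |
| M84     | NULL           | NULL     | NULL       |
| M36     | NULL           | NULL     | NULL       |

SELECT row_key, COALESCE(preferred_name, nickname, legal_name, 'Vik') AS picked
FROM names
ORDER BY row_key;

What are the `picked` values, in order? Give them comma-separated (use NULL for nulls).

row_key=M13: preferred_name=NULL, nickname=NULL, legal_name=Mira → Mira
row_key=M18: preferred_name=NULL, nickname=NULL, legal_name=Vik → Vik
row_key=M20: preferred_name=Omar → Omar
row_key=M25: preferred_name=NULL, nickname=Zane → Zane
row_key=M36: preferred_name=NULL, nickname=NULL, legal_name=NULL, → literal Vik → Vik
row_key=M42: preferred_name=Hiro → Hiro
row_key=M44: preferred_name=Kai → Kai
row_key=M55: preferred_name=Priya → Priya
row_key=M84: preferred_name=NULL, nickname=NULL, legal_name=NULL, → literal Vik → Vik
row_key=M91: preferred_name=NULL, nickname=NULL, legal_name=Wes → Wes

Mira, Vik, Omar, Zane, Vik, Hiro, Kai, Priya, Vik, Wes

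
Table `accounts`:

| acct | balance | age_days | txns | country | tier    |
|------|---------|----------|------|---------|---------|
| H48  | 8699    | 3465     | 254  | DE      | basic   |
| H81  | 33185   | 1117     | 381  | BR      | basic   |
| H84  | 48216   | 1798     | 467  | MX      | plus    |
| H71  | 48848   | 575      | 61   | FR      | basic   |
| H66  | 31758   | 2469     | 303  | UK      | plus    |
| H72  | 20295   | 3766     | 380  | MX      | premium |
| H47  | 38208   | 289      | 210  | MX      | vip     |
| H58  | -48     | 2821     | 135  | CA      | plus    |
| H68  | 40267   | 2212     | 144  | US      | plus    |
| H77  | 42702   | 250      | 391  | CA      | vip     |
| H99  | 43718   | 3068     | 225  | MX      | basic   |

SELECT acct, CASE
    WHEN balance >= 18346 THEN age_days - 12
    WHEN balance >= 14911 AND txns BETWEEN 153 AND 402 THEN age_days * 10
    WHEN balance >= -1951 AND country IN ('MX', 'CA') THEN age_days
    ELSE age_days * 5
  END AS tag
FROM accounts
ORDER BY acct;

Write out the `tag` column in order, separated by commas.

277, 17325, 2821, 2457, 2200, 563, 3754, 238, 1105, 1786, 3056

acct=H47: balance >= 18346 → 277
acct=H48: ELSE → 17325
acct=H58: balance >= -1951 AND country IN ('MX', 'CA') → 2821
acct=H66: balance >= 18346 → 2457
acct=H68: balance >= 18346 → 2200
acct=H71: balance >= 18346 → 563
acct=H72: balance >= 18346 → 3754
acct=H77: balance >= 18346 → 238
acct=H81: balance >= 18346 → 1105
acct=H84: balance >= 18346 → 1786
acct=H99: balance >= 18346 → 3056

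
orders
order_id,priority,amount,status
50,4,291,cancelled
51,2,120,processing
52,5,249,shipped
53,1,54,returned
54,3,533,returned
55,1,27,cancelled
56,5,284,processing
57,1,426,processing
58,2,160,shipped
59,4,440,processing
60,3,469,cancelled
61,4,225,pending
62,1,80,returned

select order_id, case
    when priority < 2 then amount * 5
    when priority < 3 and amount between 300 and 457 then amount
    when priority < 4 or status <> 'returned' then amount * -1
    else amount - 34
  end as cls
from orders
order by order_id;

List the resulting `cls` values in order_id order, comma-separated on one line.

-291, -120, -249, 270, -533, 135, -284, 2130, -160, -440, -469, -225, 400

order_id=50: priority < 4 or status <> 'returned' → -291
order_id=51: priority < 4 or status <> 'returned' → -120
order_id=52: priority < 4 or status <> 'returned' → -249
order_id=53: priority < 2 → 270
order_id=54: priority < 4 or status <> 'returned' → -533
order_id=55: priority < 2 → 135
order_id=56: priority < 4 or status <> 'returned' → -284
order_id=57: priority < 2 → 2130
order_id=58: priority < 4 or status <> 'returned' → -160
order_id=59: priority < 4 or status <> 'returned' → -440
order_id=60: priority < 4 or status <> 'returned' → -469
order_id=61: priority < 4 or status <> 'returned' → -225
order_id=62: priority < 2 → 400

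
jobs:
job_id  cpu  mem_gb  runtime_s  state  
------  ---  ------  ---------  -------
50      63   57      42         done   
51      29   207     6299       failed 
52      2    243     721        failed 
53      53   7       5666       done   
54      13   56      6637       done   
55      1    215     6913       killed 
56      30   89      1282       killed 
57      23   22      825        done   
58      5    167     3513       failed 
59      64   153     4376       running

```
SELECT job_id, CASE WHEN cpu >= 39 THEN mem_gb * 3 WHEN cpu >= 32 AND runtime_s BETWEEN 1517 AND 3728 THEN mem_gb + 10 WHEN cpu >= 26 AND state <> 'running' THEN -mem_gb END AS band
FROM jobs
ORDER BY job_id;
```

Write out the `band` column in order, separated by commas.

171, -207, NULL, 21, NULL, NULL, -89, NULL, NULL, 459

job_id=50: cpu >= 39 → 171
job_id=51: cpu >= 26 AND state <> 'running' → -207
job_id=52: (no match → NULL) → NULL
job_id=53: cpu >= 39 → 21
job_id=54: (no match → NULL) → NULL
job_id=55: (no match → NULL) → NULL
job_id=56: cpu >= 26 AND state <> 'running' → -89
job_id=57: (no match → NULL) → NULL
job_id=58: (no match → NULL) → NULL
job_id=59: cpu >= 39 → 459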